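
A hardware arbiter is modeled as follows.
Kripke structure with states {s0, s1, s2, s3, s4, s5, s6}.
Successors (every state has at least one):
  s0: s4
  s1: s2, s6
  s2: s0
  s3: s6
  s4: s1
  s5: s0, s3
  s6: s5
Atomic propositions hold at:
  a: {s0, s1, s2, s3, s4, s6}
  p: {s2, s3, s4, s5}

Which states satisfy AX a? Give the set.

{s0, s1, s2, s3, s4, s5}

Sat(AX a) = {s : every successor in {s0, s1, s2, s3, s4, s6}} = {s0, s1, s2, s3, s4, s5}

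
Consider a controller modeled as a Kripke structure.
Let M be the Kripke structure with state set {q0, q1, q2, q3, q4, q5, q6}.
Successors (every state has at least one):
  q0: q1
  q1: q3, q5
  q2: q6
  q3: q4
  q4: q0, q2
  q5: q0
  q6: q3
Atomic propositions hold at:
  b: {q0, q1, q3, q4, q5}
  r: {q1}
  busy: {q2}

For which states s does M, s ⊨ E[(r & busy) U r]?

{q1}

Sat(r & busy) = ∅
E[(r & busy) U r]: least fixpoint, start Z0 = Sat(r) = {q1}, add states in Sat(r & busy) with some successor in Z. Already a fixed point.
Sat(E[(r & busy) U r]) = {q1}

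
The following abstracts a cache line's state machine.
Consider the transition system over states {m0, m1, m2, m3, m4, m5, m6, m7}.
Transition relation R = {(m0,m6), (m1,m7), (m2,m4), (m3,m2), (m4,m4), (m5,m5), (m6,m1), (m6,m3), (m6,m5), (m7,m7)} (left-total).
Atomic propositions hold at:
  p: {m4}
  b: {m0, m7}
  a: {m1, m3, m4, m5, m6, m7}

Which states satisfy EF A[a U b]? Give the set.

A[a U b]: least fixpoint, start Z0 = Sat(b) = {m0, m7}, add states in Sat(a) with every successor in Z. Z1 = {m0, m1, m7}; fixed.
Sat(A[a U b]) = {m0, m1, m7}
EF A[a U b]: least fixpoint, start Z0 = {m0, m1, m7}, add states with some successor in Z. Z1 = {m0, m1, m6, m7}; fixed.
Sat(EF A[a U b]) = {m0, m1, m6, m7}

{m0, m1, m6, m7}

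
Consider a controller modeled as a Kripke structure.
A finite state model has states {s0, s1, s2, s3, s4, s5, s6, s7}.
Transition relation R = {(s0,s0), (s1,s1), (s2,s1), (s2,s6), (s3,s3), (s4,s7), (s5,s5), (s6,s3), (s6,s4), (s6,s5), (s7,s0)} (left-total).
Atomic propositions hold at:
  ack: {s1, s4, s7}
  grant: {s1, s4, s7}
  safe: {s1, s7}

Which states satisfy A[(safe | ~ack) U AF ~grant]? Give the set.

Sat(~ack) = {s0, s2, s3, s5, s6}
Sat(safe | ~ack) = {s0, s1, s2, s3, s5, s6, s7}
Sat(~grant) = {s0, s2, s3, s5, s6}
AF ~grant: least fixpoint, start Z0 = {s0, s2, s3, s5, s6}, add states with every successor in Z. Z1 = {s0, s2, s3, s5, s6, s7}; Z2 = {s0, s2, s3, s4, s5, s6, s7}; fixed.
Sat(AF ~grant) = {s0, s2, s3, s4, s5, s6, s7}
A[(safe | ~ack) U AF ~grant]: least fixpoint, start Z0 = Sat(AF ~grant) = {s0, s2, s3, s4, s5, s6, s7}, add states in Sat(safe | ~ack) with every successor in Z. Already a fixed point.
Sat(A[(safe | ~ack) U AF ~grant]) = {s0, s2, s3, s4, s5, s6, s7}

{s0, s2, s3, s4, s5, s6, s7}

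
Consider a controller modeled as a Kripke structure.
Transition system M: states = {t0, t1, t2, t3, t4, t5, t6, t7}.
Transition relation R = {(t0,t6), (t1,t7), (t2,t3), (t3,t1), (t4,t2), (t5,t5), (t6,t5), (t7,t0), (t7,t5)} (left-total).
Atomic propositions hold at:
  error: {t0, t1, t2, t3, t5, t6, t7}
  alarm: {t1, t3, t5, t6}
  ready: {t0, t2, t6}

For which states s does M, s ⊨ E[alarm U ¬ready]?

Sat(¬ready) = {t1, t3, t4, t5, t7}
E[alarm U ¬ready]: least fixpoint, start Z0 = Sat(¬ready) = {t1, t3, t4, t5, t7}, add states in Sat(alarm) with some successor in Z. Z1 = {t1, t3, t4, t5, t6, t7}; fixed.
Sat(E[alarm U ¬ready]) = {t1, t3, t4, t5, t6, t7}

{t1, t3, t4, t5, t6, t7}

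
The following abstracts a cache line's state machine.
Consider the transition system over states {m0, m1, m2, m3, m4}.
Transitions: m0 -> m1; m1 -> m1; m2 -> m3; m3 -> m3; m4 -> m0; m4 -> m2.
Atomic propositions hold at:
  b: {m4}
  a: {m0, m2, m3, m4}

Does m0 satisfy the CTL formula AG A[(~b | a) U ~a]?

Yes

Sat(~b) = {m0, m1, m2, m3}
Sat(~b | a) = {m0, m1, m2, m3, m4}
Sat(~a) = {m1}
A[(~b | a) U ~a]: least fixpoint, start Z0 = Sat(~a) = {m1}, add states in Sat(~b | a) with every successor in Z. Z1 = {m0, m1}; fixed.
Sat(A[(~b | a) U ~a]) = {m0, m1}
AG A[(~b | a) U ~a]: greatest fixpoint, start Z0 = {m0, m1}, keep only states in Sat with every successor in Z. Already a fixed point.
Sat(AG A[(~b | a) U ~a]) = {m0, m1}
m0 ∈ Sat(AG A[(~b | a) U ~a]) = {m0, m1}, so the formula holds at m0.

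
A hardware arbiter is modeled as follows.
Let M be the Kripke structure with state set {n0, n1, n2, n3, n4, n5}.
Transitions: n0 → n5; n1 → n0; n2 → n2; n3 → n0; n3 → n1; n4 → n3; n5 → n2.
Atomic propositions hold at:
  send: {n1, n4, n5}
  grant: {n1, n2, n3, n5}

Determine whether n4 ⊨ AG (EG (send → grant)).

Sat(send → grant) = {n0, n1, n2, n3, n5}
EG (send → grant): greatest fixpoint, start Z0 = {n0, n1, n2, n3, n5}, keep only states in Sat with some successor in Z. Already a fixed point.
Sat(EG (send → grant)) = {n0, n1, n2, n3, n5}
AG (EG (send → grant)): greatest fixpoint, start Z0 = {n0, n1, n2, n3, n5}, keep only states in Sat with every successor in Z. Already a fixed point.
Sat(AG (EG (send → grant))) = {n0, n1, n2, n3, n5}
n4 ∉ Sat(AG (EG (send → grant))) = {n0, n1, n2, n3, n5}, so the formula does not hold at n4.

No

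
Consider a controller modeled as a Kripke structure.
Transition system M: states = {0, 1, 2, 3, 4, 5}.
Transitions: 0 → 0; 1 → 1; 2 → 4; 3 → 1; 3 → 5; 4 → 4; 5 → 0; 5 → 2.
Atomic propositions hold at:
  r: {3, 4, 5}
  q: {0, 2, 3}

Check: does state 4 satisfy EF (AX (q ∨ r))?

Sat(q ∨ r) = {0, 2, 3, 4, 5}
Sat(AX (q ∨ r)) = {s : every successor in {0, 2, 3, 4, 5}} = {0, 2, 4, 5}
EF (AX (q ∨ r)): least fixpoint, start Z0 = {0, 2, 4, 5}, add states with some successor in Z. Z1 = {0, 2, 3, 4, 5}; fixed.
Sat(EF (AX (q ∨ r))) = {0, 2, 3, 4, 5}
4 ∈ Sat(EF (AX (q ∨ r))) = {0, 2, 3, 4, 5}, so the formula holds at 4.

Yes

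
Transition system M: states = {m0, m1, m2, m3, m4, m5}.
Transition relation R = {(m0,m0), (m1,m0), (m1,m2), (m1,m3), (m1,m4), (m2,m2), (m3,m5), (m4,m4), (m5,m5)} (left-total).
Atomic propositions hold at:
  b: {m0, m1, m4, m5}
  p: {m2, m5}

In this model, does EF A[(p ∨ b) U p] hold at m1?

Yes

Sat(p ∨ b) = {m0, m1, m2, m4, m5}
A[(p ∨ b) U p]: least fixpoint, start Z0 = Sat(p) = {m2, m5}, add states in Sat(p ∨ b) with every successor in Z. Already a fixed point.
Sat(A[(p ∨ b) U p]) = {m2, m5}
EF A[(p ∨ b) U p]: least fixpoint, start Z0 = {m2, m5}, add states with some successor in Z. Z1 = {m1, m2, m3, m5}; fixed.
Sat(EF A[(p ∨ b) U p]) = {m1, m2, m3, m5}
m1 ∈ Sat(EF A[(p ∨ b) U p]) = {m1, m2, m3, m5}, so the formula holds at m1.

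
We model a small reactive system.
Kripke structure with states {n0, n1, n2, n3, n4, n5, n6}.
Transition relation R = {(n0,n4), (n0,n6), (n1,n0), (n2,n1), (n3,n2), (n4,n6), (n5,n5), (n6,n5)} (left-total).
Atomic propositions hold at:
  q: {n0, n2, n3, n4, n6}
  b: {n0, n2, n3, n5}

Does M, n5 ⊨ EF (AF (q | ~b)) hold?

Sat(~b) = {n1, n4, n6}
Sat(q | ~b) = {n0, n1, n2, n3, n4, n6}
AF (q | ~b): least fixpoint, start Z0 = {n0, n1, n2, n3, n4, n6}, add states with every successor in Z. Already a fixed point.
Sat(AF (q | ~b)) = {n0, n1, n2, n3, n4, n6}
EF (AF (q | ~b)): least fixpoint, start Z0 = {n0, n1, n2, n3, n4, n6}, add states with some successor in Z. Already a fixed point.
Sat(EF (AF (q | ~b))) = {n0, n1, n2, n3, n4, n6}
n5 ∉ Sat(EF (AF (q | ~b))) = {n0, n1, n2, n3, n4, n6}, so the formula does not hold at n5.

No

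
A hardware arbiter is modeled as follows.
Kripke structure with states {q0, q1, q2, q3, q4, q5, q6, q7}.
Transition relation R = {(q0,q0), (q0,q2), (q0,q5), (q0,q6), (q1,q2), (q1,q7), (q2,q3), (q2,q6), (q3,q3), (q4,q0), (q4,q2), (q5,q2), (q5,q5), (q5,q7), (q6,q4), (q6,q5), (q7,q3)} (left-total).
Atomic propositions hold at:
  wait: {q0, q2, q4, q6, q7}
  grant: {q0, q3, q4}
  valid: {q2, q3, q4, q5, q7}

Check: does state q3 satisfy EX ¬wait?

Sat(¬wait) = {q1, q3, q5}
Sat(EX ¬wait) = {s : some successor in {q1, q3, q5}} = {q0, q2, q3, q5, q6, q7}
q3 ∈ Sat(EX ¬wait) = {q0, q2, q3, q5, q6, q7}, so the formula holds at q3.

Yes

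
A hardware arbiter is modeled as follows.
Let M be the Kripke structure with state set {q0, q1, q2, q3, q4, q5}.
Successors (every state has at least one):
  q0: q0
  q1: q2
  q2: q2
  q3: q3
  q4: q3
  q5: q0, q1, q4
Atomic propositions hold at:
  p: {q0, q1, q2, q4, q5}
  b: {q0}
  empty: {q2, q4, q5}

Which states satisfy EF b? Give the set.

EF b: least fixpoint, start Z0 = {q0}, add states with some successor in Z. Z1 = {q0, q5}; fixed.
Sat(EF b) = {q0, q5}

{q0, q5}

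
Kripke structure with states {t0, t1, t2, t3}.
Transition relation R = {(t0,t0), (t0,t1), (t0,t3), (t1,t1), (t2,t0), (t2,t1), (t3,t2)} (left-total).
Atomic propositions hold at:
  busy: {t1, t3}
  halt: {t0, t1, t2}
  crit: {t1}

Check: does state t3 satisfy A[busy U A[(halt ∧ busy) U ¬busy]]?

Sat(halt ∧ busy) = {t1}
Sat(¬busy) = {t0, t2}
A[(halt ∧ busy) U ¬busy]: least fixpoint, start Z0 = Sat(¬busy) = {t0, t2}, add states in Sat(halt ∧ busy) with every successor in Z. Already a fixed point.
Sat(A[(halt ∧ busy) U ¬busy]) = {t0, t2}
A[busy U A[(halt ∧ busy) U ¬busy]]: least fixpoint, start Z0 = Sat(A[(halt ∧ busy) U ¬busy]) = {t0, t2}, add states in Sat(busy) with every successor in Z. Z1 = {t0, t2, t3}; fixed.
Sat(A[busy U A[(halt ∧ busy) U ¬busy]]) = {t0, t2, t3}
t3 ∈ Sat(A[busy U A[(halt ∧ busy) U ¬busy]]) = {t0, t2, t3}, so the formula holds at t3.

Yes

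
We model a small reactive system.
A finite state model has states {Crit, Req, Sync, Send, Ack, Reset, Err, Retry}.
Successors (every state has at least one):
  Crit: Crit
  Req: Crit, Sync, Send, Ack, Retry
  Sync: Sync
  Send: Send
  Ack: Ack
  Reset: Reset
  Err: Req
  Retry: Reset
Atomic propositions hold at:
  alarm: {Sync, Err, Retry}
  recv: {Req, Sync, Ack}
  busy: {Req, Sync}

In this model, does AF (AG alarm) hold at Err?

No

AG alarm: greatest fixpoint, start Z0 = {Sync, Err, Retry}, keep only states in Sat with every successor in Z. Z1 = {Sync}; fixed.
Sat(AG alarm) = {Sync}
AF (AG alarm): least fixpoint, start Z0 = {Sync}, add states with every successor in Z. Already a fixed point.
Sat(AF (AG alarm)) = {Sync}
Err ∉ Sat(AF (AG alarm)) = {Sync}, so the formula does not hold at Err.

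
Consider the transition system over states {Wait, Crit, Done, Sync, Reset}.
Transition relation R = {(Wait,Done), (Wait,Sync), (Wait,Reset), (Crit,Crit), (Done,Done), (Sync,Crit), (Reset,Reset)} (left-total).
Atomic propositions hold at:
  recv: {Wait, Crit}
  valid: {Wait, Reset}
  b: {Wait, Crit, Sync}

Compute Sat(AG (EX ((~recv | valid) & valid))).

{Reset}

Sat(~recv) = {Done, Sync, Reset}
Sat(~recv | valid) = {Wait, Done, Sync, Reset}
Sat((~recv | valid) & valid) = {Wait, Reset}
Sat(EX ((~recv | valid) & valid)) = {s : some successor in {Wait, Reset}} = {Wait, Reset}
AG (EX ((~recv | valid) & valid)): greatest fixpoint, start Z0 = {Wait, Reset}, keep only states in Sat with every successor in Z. Z1 = {Reset}; fixed.
Sat(AG (EX ((~recv | valid) & valid))) = {Reset}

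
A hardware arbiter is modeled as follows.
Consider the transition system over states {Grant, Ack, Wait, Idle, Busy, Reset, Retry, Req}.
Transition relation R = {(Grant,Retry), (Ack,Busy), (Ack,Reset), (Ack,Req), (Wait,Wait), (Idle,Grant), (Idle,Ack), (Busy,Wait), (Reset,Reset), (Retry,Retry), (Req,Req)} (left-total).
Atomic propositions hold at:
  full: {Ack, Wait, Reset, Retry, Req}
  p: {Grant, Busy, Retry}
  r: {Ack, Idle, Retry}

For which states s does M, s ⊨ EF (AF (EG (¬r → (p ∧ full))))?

Sat(¬r) = {Grant, Wait, Busy, Reset, Req}
Sat(p ∧ full) = {Retry}
Sat(¬r → (p ∧ full)) = {Ack, Idle, Retry}
EG (¬r → (p ∧ full)): greatest fixpoint, start Z0 = {Ack, Idle, Retry}, keep only states in Sat with some successor in Z. Z1 = {Idle, Retry}; Z2 = {Retry}; fixed.
Sat(EG (¬r → (p ∧ full))) = {Retry}
AF (EG (¬r → (p ∧ full))): least fixpoint, start Z0 = {Retry}, add states with every successor in Z. Z1 = {Grant, Retry}; fixed.
Sat(AF (EG (¬r → (p ∧ full)))) = {Grant, Retry}
EF (AF (EG (¬r → (p ∧ full)))): least fixpoint, start Z0 = {Grant, Retry}, add states with some successor in Z. Z1 = {Grant, Idle, Retry}; fixed.
Sat(EF (AF (EG (¬r → (p ∧ full))))) = {Grant, Idle, Retry}

{Grant, Idle, Retry}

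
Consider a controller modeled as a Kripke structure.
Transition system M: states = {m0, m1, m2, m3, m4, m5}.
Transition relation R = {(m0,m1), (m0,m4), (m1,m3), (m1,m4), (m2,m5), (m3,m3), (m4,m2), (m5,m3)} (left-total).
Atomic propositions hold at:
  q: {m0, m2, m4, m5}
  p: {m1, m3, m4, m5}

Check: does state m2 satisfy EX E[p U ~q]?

Sat(~q) = {m1, m3}
E[p U ~q]: least fixpoint, start Z0 = Sat(~q) = {m1, m3}, add states in Sat(p) with some successor in Z. Z1 = {m1, m3, m5}; fixed.
Sat(E[p U ~q]) = {m1, m3, m5}
Sat(EX E[p U ~q]) = {s : some successor in {m1, m3, m5}} = {m0, m1, m2, m3, m5}
m2 ∈ Sat(EX E[p U ~q]) = {m0, m1, m2, m3, m5}, so the formula holds at m2.

Yes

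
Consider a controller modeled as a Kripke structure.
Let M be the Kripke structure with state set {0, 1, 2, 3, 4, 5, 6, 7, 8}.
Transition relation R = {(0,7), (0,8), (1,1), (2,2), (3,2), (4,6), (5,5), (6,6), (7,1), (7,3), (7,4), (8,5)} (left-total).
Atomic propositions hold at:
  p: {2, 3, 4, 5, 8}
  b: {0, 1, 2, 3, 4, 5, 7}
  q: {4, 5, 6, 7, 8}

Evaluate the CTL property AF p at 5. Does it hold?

AF p: least fixpoint, start Z0 = {2, 3, 4, 5, 8}, add states with every successor in Z. Already a fixed point.
Sat(AF p) = {2, 3, 4, 5, 8}
5 ∈ Sat(AF p) = {2, 3, 4, 5, 8}, so the formula holds at 5.

Yes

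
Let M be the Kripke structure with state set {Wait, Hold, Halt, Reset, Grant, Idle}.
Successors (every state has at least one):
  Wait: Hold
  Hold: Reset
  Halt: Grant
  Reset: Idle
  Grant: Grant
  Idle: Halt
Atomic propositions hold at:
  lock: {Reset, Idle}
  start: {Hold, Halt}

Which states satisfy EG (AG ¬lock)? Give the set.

Sat(¬lock) = {Wait, Hold, Halt, Grant}
AG ¬lock: greatest fixpoint, start Z0 = {Wait, Hold, Halt, Grant}, keep only states in Sat with every successor in Z. Z1 = {Wait, Halt, Grant}; Z2 = {Halt, Grant}; fixed.
Sat(AG ¬lock) = {Halt, Grant}
EG (AG ¬lock): greatest fixpoint, start Z0 = {Halt, Grant}, keep only states in Sat with some successor in Z. Already a fixed point.
Sat(EG (AG ¬lock)) = {Halt, Grant}

{Halt, Grant}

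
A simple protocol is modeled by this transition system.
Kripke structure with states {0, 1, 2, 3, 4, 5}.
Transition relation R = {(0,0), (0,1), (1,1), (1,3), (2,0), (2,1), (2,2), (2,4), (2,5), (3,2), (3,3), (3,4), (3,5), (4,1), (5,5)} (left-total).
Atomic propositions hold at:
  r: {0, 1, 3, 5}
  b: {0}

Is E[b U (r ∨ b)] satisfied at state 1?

Sat(r ∨ b) = {0, 1, 3, 5}
E[b U (r ∨ b)]: least fixpoint, start Z0 = Sat((r ∨ b)) = {0, 1, 3, 5}, add states in Sat(b) with some successor in Z. Already a fixed point.
Sat(E[b U (r ∨ b)]) = {0, 1, 3, 5}
1 ∈ Sat(E[b U (r ∨ b)]) = {0, 1, 3, 5}, so the formula holds at 1.

Yes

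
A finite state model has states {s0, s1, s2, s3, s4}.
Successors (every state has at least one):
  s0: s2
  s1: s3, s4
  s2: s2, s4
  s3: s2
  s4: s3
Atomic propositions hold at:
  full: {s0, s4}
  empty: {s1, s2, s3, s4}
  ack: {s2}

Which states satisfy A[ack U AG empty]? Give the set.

{s1, s2, s3, s4}

AG empty: greatest fixpoint, start Z0 = {s1, s2, s3, s4}, keep only states in Sat with every successor in Z. Already a fixed point.
Sat(AG empty) = {s1, s2, s3, s4}
A[ack U AG empty]: least fixpoint, start Z0 = Sat(AG empty) = {s1, s2, s3, s4}, add states in Sat(ack) with every successor in Z. Already a fixed point.
Sat(A[ack U AG empty]) = {s1, s2, s3, s4}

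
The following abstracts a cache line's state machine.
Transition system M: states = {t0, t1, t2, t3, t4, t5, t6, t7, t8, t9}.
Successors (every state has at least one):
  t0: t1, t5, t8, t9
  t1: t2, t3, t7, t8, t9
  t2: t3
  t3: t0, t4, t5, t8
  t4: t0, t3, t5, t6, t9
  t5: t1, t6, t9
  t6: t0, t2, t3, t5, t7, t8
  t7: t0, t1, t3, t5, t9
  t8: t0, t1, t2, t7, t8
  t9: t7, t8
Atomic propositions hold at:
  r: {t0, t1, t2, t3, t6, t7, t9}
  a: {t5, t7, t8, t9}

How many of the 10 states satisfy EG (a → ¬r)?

Sat(¬r) = {t4, t5, t8}
Sat(a → ¬r) = {t0, t1, t2, t3, t4, t5, t6, t8}
EG (a → ¬r): greatest fixpoint, start Z0 = {t0, t1, t2, t3, t4, t5, t6, t8}, keep only states in Sat with some successor in Z. Already a fixed point.
Sat(EG (a → ¬r)) = {t0, t1, t2, t3, t4, t5, t6, t8}
|Sat(EG (a → ¬r))| = |{t0, t1, t2, t3, t4, t5, t6, t8}| = 8.

8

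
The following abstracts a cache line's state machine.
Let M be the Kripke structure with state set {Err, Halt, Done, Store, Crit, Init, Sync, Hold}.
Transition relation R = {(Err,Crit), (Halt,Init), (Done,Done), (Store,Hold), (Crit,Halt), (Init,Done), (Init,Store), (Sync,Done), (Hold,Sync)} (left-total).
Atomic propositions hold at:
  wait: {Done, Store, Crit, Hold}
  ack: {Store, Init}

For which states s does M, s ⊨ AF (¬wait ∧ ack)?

Sat(¬wait) = {Err, Halt, Init, Sync}
Sat(¬wait ∧ ack) = {Init}
AF (¬wait ∧ ack): least fixpoint, start Z0 = {Init}, add states with every successor in Z. Z1 = {Halt, Init}; Z2 = {Halt, Crit, Init}; Z3 = {Err, Halt, Crit, Init}; fixed.
Sat(AF (¬wait ∧ ack)) = {Err, Halt, Crit, Init}

{Err, Halt, Crit, Init}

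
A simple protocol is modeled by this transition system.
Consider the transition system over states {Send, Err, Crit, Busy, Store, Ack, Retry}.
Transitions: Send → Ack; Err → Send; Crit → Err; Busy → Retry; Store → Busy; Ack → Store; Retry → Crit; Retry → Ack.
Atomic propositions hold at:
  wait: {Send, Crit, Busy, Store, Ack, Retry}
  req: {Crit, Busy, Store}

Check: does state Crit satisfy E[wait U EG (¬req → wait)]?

No

Sat(¬req) = {Send, Err, Ack, Retry}
Sat(¬req → wait) = {Send, Crit, Busy, Store, Ack, Retry}
EG (¬req → wait): greatest fixpoint, start Z0 = {Send, Crit, Busy, Store, Ack, Retry}, keep only states in Sat with some successor in Z. Z1 = {Send, Busy, Store, Ack, Retry}; fixed.
Sat(EG (¬req → wait)) = {Send, Busy, Store, Ack, Retry}
E[wait U EG (¬req → wait)]: least fixpoint, start Z0 = Sat(EG (¬req → wait)) = {Send, Busy, Store, Ack, Retry}, add states in Sat(wait) with some successor in Z. Already a fixed point.
Sat(E[wait U EG (¬req → wait)]) = {Send, Busy, Store, Ack, Retry}
Crit ∉ Sat(E[wait U EG (¬req → wait)]) = {Send, Busy, Store, Ack, Retry}, so the formula does not hold at Crit.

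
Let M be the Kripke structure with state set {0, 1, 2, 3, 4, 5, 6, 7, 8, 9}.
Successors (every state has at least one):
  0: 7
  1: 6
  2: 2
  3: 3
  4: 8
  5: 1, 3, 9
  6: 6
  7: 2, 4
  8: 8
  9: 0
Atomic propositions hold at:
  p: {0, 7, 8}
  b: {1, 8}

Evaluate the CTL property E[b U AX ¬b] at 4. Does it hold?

No

Sat(¬b) = {0, 2, 3, 4, 5, 6, 7, 9}
Sat(AX ¬b) = {s : every successor in {0, 2, 3, 4, 5, 6, 7, 9}} = {0, 1, 2, 3, 6, 7, 9}
E[b U AX ¬b]: least fixpoint, start Z0 = Sat(AX ¬b) = {0, 1, 2, 3, 6, 7, 9}, add states in Sat(b) with some successor in Z. Already a fixed point.
Sat(E[b U AX ¬b]) = {0, 1, 2, 3, 6, 7, 9}
4 ∉ Sat(E[b U AX ¬b]) = {0, 1, 2, 3, 6, 7, 9}, so the formula does not hold at 4.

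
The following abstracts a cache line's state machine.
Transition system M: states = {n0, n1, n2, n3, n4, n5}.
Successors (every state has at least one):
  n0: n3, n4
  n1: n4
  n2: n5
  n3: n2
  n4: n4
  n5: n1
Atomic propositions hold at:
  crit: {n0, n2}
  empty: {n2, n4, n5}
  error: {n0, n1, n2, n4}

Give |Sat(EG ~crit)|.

Sat(~crit) = {n1, n3, n4, n5}
EG ~crit: greatest fixpoint, start Z0 = {n1, n3, n4, n5}, keep only states in Sat with some successor in Z. Z1 = {n1, n4, n5}; fixed.
Sat(EG ~crit) = {n1, n4, n5}
|Sat(EG ~crit)| = |{n1, n4, n5}| = 3.

3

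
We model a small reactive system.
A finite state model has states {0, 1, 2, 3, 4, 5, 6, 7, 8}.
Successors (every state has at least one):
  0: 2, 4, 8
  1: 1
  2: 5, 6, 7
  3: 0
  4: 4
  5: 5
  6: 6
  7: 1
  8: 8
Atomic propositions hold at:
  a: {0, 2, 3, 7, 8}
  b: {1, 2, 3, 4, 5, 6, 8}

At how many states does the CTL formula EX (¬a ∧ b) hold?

7

Sat(¬a) = {1, 4, 5, 6}
Sat(¬a ∧ b) = {1, 4, 5, 6}
Sat(EX (¬a ∧ b)) = {s : some successor in {1, 4, 5, 6}} = {0, 1, 2, 4, 5, 6, 7}
|Sat(EX (¬a ∧ b))| = |{0, 1, 2, 4, 5, 6, 7}| = 7.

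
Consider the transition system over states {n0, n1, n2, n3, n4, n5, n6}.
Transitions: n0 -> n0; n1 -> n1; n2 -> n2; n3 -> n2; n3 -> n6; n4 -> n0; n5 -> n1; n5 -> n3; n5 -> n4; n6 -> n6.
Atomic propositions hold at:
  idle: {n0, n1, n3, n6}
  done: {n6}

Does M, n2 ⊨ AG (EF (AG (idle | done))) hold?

No

Sat(idle | done) = {n0, n1, n3, n6}
AG (idle | done): greatest fixpoint, start Z0 = {n0, n1, n3, n6}, keep only states in Sat with every successor in Z. Z1 = {n0, n1, n6}; fixed.
Sat(AG (idle | done)) = {n0, n1, n6}
EF (AG (idle | done)): least fixpoint, start Z0 = {n0, n1, n6}, add states with some successor in Z. Z1 = {n0, n1, n3, n4, n5, n6}; fixed.
Sat(EF (AG (idle | done))) = {n0, n1, n3, n4, n5, n6}
AG (EF (AG (idle | done))): greatest fixpoint, start Z0 = {n0, n1, n3, n4, n5, n6}, keep only states in Sat with every successor in Z. Z1 = {n0, n1, n4, n5, n6}; Z2 = {n0, n1, n4, n6}; fixed.
Sat(AG (EF (AG (idle | done)))) = {n0, n1, n4, n6}
n2 ∉ Sat(AG (EF (AG (idle | done)))) = {n0, n1, n4, n6}, so the formula does not hold at n2.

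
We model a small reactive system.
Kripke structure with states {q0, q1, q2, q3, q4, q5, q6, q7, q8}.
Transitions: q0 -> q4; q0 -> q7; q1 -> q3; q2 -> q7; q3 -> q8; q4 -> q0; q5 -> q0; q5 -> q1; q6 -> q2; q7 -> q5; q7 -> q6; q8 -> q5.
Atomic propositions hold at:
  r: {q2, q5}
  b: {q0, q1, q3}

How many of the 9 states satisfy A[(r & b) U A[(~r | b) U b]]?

Sat(r & b) = ∅
Sat(~r) = {q0, q1, q3, q4, q6, q7, q8}
Sat(~r | b) = {q0, q1, q3, q4, q6, q7, q8}
A[(~r | b) U b]: least fixpoint, start Z0 = Sat(b) = {q0, q1, q3}, add states in Sat(~r | b) with every successor in Z. Z1 = {q0, q1, q3, q4}; fixed.
Sat(A[(~r | b) U b]) = {q0, q1, q3, q4}
A[(r & b) U A[(~r | b) U b]]: least fixpoint, start Z0 = Sat(A[(~r | b) U b]) = {q0, q1, q3, q4}, add states in Sat(r & b) with every successor in Z. Already a fixed point.
Sat(A[(r & b) U A[(~r | b) U b]]) = {q0, q1, q3, q4}
|Sat(A[(r & b) U A[(~r | b) U b]])| = |{q0, q1, q3, q4}| = 4.

4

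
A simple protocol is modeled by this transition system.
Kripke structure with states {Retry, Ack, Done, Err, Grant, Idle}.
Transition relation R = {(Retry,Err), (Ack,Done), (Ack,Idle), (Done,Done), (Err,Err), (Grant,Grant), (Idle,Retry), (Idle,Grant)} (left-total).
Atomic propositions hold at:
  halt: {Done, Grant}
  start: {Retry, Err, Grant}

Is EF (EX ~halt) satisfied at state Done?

Sat(~halt) = {Retry, Ack, Err, Idle}
Sat(EX ~halt) = {s : some successor in {Retry, Ack, Err, Idle}} = {Retry, Ack, Err, Idle}
EF (EX ~halt): least fixpoint, start Z0 = {Retry, Ack, Err, Idle}, add states with some successor in Z. Already a fixed point.
Sat(EF (EX ~halt)) = {Retry, Ack, Err, Idle}
Done ∉ Sat(EF (EX ~halt)) = {Retry, Ack, Err, Idle}, so the formula does not hold at Done.

No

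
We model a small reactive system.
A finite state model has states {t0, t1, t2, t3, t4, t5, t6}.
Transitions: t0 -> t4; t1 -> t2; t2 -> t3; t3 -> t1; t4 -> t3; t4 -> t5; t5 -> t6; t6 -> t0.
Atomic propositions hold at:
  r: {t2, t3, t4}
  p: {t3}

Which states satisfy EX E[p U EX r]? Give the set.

Sat(EX r) = {s : some successor in {t2, t3, t4}} = {t0, t1, t2, t4}
E[p U EX r]: least fixpoint, start Z0 = Sat(EX r) = {t0, t1, t2, t4}, add states in Sat(p) with some successor in Z. Z1 = {t0, t1, t2, t3, t4}; fixed.
Sat(E[p U EX r]) = {t0, t1, t2, t3, t4}
Sat(EX E[p U EX r]) = {s : some successor in {t0, t1, t2, t3, t4}} = {t0, t1, t2, t3, t4, t6}

{t0, t1, t2, t3, t4, t6}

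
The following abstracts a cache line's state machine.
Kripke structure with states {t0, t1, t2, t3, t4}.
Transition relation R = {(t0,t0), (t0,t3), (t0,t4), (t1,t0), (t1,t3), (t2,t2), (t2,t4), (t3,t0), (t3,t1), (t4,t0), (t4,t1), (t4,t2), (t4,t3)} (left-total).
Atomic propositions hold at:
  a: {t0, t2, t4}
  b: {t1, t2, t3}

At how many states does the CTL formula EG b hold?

EG b: greatest fixpoint, start Z0 = {t1, t2, t3}, keep only states in Sat with some successor in Z. Already a fixed point.
Sat(EG b) = {t1, t2, t3}
|Sat(EG b)| = |{t1, t2, t3}| = 3.

3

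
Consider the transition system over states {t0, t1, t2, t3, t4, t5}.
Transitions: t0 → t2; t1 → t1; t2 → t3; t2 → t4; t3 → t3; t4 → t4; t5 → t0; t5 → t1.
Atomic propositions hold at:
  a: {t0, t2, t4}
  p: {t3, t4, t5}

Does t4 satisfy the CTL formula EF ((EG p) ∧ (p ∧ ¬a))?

EG p: greatest fixpoint, start Z0 = {t3, t4, t5}, keep only states in Sat with some successor in Z. Z1 = {t3, t4}; fixed.
Sat(EG p) = {t3, t4}
Sat(¬a) = {t1, t3, t5}
Sat(p ∧ ¬a) = {t3, t5}
Sat((EG p) ∧ (p ∧ ¬a)) = {t3}
EF ((EG p) ∧ (p ∧ ¬a)): least fixpoint, start Z0 = {t3}, add states with some successor in Z. Z1 = {t2, t3}; Z2 = {t0, t2, t3}; Z3 = {t0, t2, t3, t5}; fixed.
Sat(EF ((EG p) ∧ (p ∧ ¬a))) = {t0, t2, t3, t5}
t4 ∉ Sat(EF ((EG p) ∧ (p ∧ ¬a))) = {t0, t2, t3, t5}, so the formula does not hold at t4.

No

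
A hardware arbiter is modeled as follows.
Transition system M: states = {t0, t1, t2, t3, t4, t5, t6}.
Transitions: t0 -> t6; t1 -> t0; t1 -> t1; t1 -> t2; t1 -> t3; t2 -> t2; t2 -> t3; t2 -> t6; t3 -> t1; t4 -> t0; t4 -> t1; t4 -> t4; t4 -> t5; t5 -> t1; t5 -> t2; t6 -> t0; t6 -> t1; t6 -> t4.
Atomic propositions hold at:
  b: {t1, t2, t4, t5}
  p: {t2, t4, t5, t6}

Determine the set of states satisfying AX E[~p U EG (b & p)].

Sat(~p) = {t0, t1, t3}
Sat(b & p) = {t2, t4, t5}
EG (b & p): greatest fixpoint, start Z0 = {t2, t4, t5}, keep only states in Sat with some successor in Z. Already a fixed point.
Sat(EG (b & p)) = {t2, t4, t5}
E[~p U EG (b & p)]: least fixpoint, start Z0 = Sat(EG (b & p)) = {t2, t4, t5}, add states in Sat(~p) with some successor in Z. Z1 = {t1, t2, t4, t5}; Z2 = {t1, t2, t3, t4, t5}; fixed.
Sat(E[~p U EG (b & p)]) = {t1, t2, t3, t4, t5}
Sat(AX E[~p U EG (b & p)]) = {s : every successor in {t1, t2, t3, t4, t5}} = {t3, t5}

{t3, t5}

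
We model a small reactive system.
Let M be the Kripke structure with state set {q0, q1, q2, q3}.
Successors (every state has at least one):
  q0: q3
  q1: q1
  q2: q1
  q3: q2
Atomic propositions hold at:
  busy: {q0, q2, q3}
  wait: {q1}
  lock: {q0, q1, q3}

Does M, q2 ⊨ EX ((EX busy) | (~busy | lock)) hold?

Sat(EX busy) = {s : some successor in {q0, q2, q3}} = {q0, q3}
Sat(~busy) = {q1}
Sat(~busy | lock) = {q0, q1, q3}
Sat((EX busy) | (~busy | lock)) = {q0, q1, q3}
Sat(EX ((EX busy) | (~busy | lock))) = {s : some successor in {q0, q1, q3}} = {q0, q1, q2}
q2 ∈ Sat(EX ((EX busy) | (~busy | lock))) = {q0, q1, q2}, so the formula holds at q2.

Yes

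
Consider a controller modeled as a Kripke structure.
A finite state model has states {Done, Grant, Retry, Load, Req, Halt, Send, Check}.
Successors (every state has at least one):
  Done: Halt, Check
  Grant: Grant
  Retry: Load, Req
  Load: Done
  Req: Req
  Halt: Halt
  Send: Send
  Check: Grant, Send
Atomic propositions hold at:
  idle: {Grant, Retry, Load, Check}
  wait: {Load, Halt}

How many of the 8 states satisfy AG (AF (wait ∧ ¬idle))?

Sat(¬idle) = {Done, Req, Halt, Send}
Sat(wait ∧ ¬idle) = {Halt}
AF (wait ∧ ¬idle): least fixpoint, start Z0 = {Halt}, add states with every successor in Z. Already a fixed point.
Sat(AF (wait ∧ ¬idle)) = {Halt}
AG (AF (wait ∧ ¬idle)): greatest fixpoint, start Z0 = {Halt}, keep only states in Sat with every successor in Z. Already a fixed point.
Sat(AG (AF (wait ∧ ¬idle))) = {Halt}
|Sat(AG (AF (wait ∧ ¬idle)))| = |{Halt}| = 1.

1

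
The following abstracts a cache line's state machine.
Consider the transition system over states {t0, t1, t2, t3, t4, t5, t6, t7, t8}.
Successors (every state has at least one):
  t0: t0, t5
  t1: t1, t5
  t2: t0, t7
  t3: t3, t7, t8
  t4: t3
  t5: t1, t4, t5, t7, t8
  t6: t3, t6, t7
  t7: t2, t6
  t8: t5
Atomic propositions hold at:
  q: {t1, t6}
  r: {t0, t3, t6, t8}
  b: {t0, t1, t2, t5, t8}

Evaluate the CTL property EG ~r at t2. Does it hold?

Yes

Sat(~r) = {t1, t2, t4, t5, t7}
EG ~r: greatest fixpoint, start Z0 = {t1, t2, t4, t5, t7}, keep only states in Sat with some successor in Z. Z1 = {t1, t2, t5, t7}; fixed.
Sat(EG ~r) = {t1, t2, t5, t7}
t2 ∈ Sat(EG ~r) = {t1, t2, t5, t7}, so the formula holds at t2.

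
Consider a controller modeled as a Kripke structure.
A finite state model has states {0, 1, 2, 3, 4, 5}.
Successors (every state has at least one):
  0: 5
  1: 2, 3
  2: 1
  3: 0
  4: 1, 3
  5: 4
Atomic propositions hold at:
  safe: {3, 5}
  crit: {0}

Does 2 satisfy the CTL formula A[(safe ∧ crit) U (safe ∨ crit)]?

Sat(safe ∧ crit) = ∅
Sat(safe ∨ crit) = {0, 3, 5}
A[(safe ∧ crit) U (safe ∨ crit)]: least fixpoint, start Z0 = Sat((safe ∨ crit)) = {0, 3, 5}, add states in Sat(safe ∧ crit) with every successor in Z. Already a fixed point.
Sat(A[(safe ∧ crit) U (safe ∨ crit)]) = {0, 3, 5}
2 ∉ Sat(A[(safe ∧ crit) U (safe ∨ crit)]) = {0, 3, 5}, so the formula does not hold at 2.

No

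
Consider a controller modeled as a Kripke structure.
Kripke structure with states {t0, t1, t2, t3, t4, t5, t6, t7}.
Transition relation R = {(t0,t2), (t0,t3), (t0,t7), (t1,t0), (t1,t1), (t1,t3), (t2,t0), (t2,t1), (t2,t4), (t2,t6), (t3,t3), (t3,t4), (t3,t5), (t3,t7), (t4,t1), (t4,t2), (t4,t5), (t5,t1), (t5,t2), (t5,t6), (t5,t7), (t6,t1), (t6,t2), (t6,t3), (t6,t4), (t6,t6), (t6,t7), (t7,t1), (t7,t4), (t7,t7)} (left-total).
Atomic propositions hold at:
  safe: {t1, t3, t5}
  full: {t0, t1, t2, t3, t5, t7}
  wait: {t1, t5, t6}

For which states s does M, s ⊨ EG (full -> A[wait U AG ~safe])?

{t6}

Sat(~safe) = {t0, t2, t4, t6, t7}
AG ~safe: greatest fixpoint, start Z0 = {t0, t2, t4, t6, t7}, keep only states in Sat with every successor in Z. Z1 = ∅; fixed.
Sat(AG ~safe) = ∅
A[wait U AG ~safe]: least fixpoint, start Z0 = Sat(AG ~safe) = ∅, add states in Sat(wait) with every successor in Z. Already a fixed point.
Sat(A[wait U AG ~safe]) = ∅
Sat(full -> A[wait U AG ~safe]) = {t4, t6}
EG (full -> A[wait U AG ~safe]): greatest fixpoint, start Z0 = {t4, t6}, keep only states in Sat with some successor in Z. Z1 = {t6}; fixed.
Sat(EG (full -> A[wait U AG ~safe])) = {t6}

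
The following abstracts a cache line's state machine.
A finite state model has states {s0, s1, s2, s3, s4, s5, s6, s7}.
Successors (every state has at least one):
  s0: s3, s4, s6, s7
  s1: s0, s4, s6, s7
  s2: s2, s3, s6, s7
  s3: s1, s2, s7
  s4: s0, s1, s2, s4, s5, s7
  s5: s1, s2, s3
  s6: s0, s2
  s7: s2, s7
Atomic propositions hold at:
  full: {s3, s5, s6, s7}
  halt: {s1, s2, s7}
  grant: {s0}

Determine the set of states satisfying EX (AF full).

{s0, s1, s2, s3, s4, s5, s7}

AF full: least fixpoint, start Z0 = {s3, s5, s6, s7}, add states with every successor in Z. Already a fixed point.
Sat(AF full) = {s3, s5, s6, s7}
Sat(EX (AF full)) = {s : some successor in {s3, s5, s6, s7}} = {s0, s1, s2, s3, s4, s5, s7}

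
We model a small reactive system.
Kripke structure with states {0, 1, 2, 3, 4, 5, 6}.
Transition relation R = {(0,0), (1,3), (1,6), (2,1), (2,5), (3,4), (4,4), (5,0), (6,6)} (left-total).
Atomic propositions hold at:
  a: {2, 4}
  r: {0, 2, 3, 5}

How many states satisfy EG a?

EG a: greatest fixpoint, start Z0 = {2, 4}, keep only states in Sat with some successor in Z. Z1 = {4}; fixed.
Sat(EG a) = {4}
|Sat(EG a)| = |{4}| = 1.

1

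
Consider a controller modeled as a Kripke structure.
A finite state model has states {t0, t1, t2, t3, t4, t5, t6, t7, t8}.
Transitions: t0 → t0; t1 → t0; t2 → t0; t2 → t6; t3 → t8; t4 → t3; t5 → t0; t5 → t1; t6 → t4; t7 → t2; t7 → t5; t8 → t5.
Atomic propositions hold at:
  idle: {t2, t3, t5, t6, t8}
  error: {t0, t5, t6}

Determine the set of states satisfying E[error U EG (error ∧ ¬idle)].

{t0, t5}

Sat(¬idle) = {t0, t1, t4, t7}
Sat(error ∧ ¬idle) = {t0}
EG (error ∧ ¬idle): greatest fixpoint, start Z0 = {t0}, keep only states in Sat with some successor in Z. Already a fixed point.
Sat(EG (error ∧ ¬idle)) = {t0}
E[error U EG (error ∧ ¬idle)]: least fixpoint, start Z0 = Sat(EG (error ∧ ¬idle)) = {t0}, add states in Sat(error) with some successor in Z. Z1 = {t0, t5}; fixed.
Sat(E[error U EG (error ∧ ¬idle)]) = {t0, t5}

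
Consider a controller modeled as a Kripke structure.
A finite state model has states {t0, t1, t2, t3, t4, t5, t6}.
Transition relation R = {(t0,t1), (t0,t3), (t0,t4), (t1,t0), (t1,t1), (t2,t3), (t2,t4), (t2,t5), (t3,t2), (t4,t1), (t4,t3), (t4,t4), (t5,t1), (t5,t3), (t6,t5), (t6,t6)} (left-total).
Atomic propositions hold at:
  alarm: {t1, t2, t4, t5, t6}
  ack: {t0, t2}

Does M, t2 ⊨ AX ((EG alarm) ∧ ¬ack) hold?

EG alarm: greatest fixpoint, start Z0 = {t1, t2, t4, t5, t6}, keep only states in Sat with some successor in Z. Already a fixed point.
Sat(EG alarm) = {t1, t2, t4, t5, t6}
Sat(¬ack) = {t1, t3, t4, t5, t6}
Sat((EG alarm) ∧ ¬ack) = {t1, t4, t5, t6}
Sat(AX ((EG alarm) ∧ ¬ack)) = {s : every successor in {t1, t4, t5, t6}} = {t6}
t2 ∉ Sat(AX ((EG alarm) ∧ ¬ack)) = {t6}, so the formula does not hold at t2.

No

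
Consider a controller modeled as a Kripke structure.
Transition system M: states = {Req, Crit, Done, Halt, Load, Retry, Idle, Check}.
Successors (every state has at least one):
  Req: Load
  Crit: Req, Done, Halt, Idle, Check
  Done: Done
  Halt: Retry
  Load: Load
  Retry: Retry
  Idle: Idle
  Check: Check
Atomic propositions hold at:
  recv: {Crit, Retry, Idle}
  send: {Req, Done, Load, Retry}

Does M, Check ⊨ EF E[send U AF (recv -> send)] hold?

Sat(recv -> send) = {Req, Done, Halt, Load, Retry, Check}
AF (recv -> send): least fixpoint, start Z0 = {Req, Done, Halt, Load, Retry, Check}, add states with every successor in Z. Already a fixed point.
Sat(AF (recv -> send)) = {Req, Done, Halt, Load, Retry, Check}
E[send U AF (recv -> send)]: least fixpoint, start Z0 = Sat(AF (recv -> send)) = {Req, Done, Halt, Load, Retry, Check}, add states in Sat(send) with some successor in Z. Already a fixed point.
Sat(E[send U AF (recv -> send)]) = {Req, Done, Halt, Load, Retry, Check}
EF E[send U AF (recv -> send)]: least fixpoint, start Z0 = {Req, Done, Halt, Load, Retry, Check}, add states with some successor in Z. Z1 = {Req, Crit, Done, Halt, Load, Retry, Check}; fixed.
Sat(EF E[send U AF (recv -> send)]) = {Req, Crit, Done, Halt, Load, Retry, Check}
Check ∈ Sat(EF E[send U AF (recv -> send)]) = {Req, Crit, Done, Halt, Load, Retry, Check}, so the formula holds at Check.

Yes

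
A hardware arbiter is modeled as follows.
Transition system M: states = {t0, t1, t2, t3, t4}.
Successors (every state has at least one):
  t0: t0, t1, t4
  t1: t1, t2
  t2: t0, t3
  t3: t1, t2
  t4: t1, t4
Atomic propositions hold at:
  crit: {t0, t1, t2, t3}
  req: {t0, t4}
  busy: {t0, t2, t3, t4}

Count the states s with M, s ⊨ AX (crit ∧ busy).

1

Sat(crit ∧ busy) = {t0, t2, t3}
Sat(AX (crit ∧ busy)) = {s : every successor in {t0, t2, t3}} = {t2}
|Sat(AX (crit ∧ busy))| = |{t2}| = 1.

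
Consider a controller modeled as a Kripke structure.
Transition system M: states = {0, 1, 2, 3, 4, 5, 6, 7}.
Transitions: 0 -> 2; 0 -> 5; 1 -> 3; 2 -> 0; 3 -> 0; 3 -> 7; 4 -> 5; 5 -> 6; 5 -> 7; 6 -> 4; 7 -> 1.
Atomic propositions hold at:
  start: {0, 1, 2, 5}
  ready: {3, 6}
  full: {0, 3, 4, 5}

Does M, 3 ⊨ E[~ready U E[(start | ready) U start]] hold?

Sat(~ready) = {0, 1, 2, 4, 5, 7}
Sat(start | ready) = {0, 1, 2, 3, 5, 6}
E[(start | ready) U start]: least fixpoint, start Z0 = Sat(start) = {0, 1, 2, 5}, add states in Sat(start | ready) with some successor in Z. Z1 = {0, 1, 2, 3, 5}; fixed.
Sat(E[(start | ready) U start]) = {0, 1, 2, 3, 5}
E[~ready U E[(start | ready) U start]]: least fixpoint, start Z0 = Sat(E[(start | ready) U start]) = {0, 1, 2, 3, 5}, add states in Sat(~ready) with some successor in Z. Z1 = {0, 1, 2, 3, 4, 5, 7}; fixed.
Sat(E[~ready U E[(start | ready) U start]]) = {0, 1, 2, 3, 4, 5, 7}
3 ∈ Sat(E[~ready U E[(start | ready) U start]]) = {0, 1, 2, 3, 4, 5, 7}, so the formula holds at 3.

Yes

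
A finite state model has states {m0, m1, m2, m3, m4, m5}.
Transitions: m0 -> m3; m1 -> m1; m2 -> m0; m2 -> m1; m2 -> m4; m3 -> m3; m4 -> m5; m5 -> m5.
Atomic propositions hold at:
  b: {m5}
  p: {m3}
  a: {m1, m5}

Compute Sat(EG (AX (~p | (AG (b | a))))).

{m1, m2, m4, m5}

Sat(~p) = {m0, m1, m2, m4, m5}
Sat(b | a) = {m1, m5}
AG (b | a): greatest fixpoint, start Z0 = {m1, m5}, keep only states in Sat with every successor in Z. Already a fixed point.
Sat(AG (b | a)) = {m1, m5}
Sat(~p | (AG (b | a))) = {m0, m1, m2, m4, m5}
Sat(AX (~p | (AG (b | a)))) = {s : every successor in {m0, m1, m2, m4, m5}} = {m1, m2, m4, m5}
EG (AX (~p | (AG (b | a)))): greatest fixpoint, start Z0 = {m1, m2, m4, m5}, keep only states in Sat with some successor in Z. Already a fixed point.
Sat(EG (AX (~p | (AG (b | a))))) = {m1, m2, m4, m5}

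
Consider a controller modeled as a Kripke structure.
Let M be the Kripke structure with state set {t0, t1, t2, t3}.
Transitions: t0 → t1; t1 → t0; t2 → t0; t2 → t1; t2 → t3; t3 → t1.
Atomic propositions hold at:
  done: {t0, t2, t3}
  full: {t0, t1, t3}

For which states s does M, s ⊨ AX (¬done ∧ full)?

{t0, t3}

Sat(¬done) = {t1}
Sat(¬done ∧ full) = {t1}
Sat(AX (¬done ∧ full)) = {s : every successor in {t1}} = {t0, t3}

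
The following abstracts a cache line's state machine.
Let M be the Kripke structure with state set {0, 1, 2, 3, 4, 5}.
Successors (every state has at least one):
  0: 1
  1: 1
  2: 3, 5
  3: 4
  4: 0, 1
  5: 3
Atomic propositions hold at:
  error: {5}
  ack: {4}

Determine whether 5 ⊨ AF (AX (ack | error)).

Yes

Sat(ack | error) = {4, 5}
Sat(AX (ack | error)) = {s : every successor in {4, 5}} = {3}
AF (AX (ack | error)): least fixpoint, start Z0 = {3}, add states with every successor in Z. Z1 = {3, 5}; Z2 = {2, 3, 5}; fixed.
Sat(AF (AX (ack | error))) = {2, 3, 5}
5 ∈ Sat(AF (AX (ack | error))) = {2, 3, 5}, so the formula holds at 5.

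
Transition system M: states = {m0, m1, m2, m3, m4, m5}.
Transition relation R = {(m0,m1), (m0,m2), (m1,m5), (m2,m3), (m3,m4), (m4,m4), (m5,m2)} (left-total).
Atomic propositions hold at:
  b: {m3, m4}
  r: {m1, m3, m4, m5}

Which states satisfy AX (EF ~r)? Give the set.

Sat(~r) = {m0, m2}
EF ~r: least fixpoint, start Z0 = {m0, m2}, add states with some successor in Z. Z1 = {m0, m2, m5}; Z2 = {m0, m1, m2, m5}; fixed.
Sat(EF ~r) = {m0, m1, m2, m5}
Sat(AX (EF ~r)) = {s : every successor in {m0, m1, m2, m5}} = {m0, m1, m5}

{m0, m1, m5}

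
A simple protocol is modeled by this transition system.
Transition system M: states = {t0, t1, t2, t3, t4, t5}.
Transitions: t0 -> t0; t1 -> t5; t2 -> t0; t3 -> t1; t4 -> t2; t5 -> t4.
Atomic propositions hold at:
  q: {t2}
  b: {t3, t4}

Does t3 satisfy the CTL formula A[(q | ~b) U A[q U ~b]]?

No

Sat(~b) = {t0, t1, t2, t5}
Sat(q | ~b) = {t0, t1, t2, t5}
A[q U ~b]: least fixpoint, start Z0 = Sat(~b) = {t0, t1, t2, t5}, add states in Sat(q) with every successor in Z. Already a fixed point.
Sat(A[q U ~b]) = {t0, t1, t2, t5}
A[(q | ~b) U A[q U ~b]]: least fixpoint, start Z0 = Sat(A[q U ~b]) = {t0, t1, t2, t5}, add states in Sat(q | ~b) with every successor in Z. Already a fixed point.
Sat(A[(q | ~b) U A[q U ~b]]) = {t0, t1, t2, t5}
t3 ∉ Sat(A[(q | ~b) U A[q U ~b]]) = {t0, t1, t2, t5}, so the formula does not hold at t3.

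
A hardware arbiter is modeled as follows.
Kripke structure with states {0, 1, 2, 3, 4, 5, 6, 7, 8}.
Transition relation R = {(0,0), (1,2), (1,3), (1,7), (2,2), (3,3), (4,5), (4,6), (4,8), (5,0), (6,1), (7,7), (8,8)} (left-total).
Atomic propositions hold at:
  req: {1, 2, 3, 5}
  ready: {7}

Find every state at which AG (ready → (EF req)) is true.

{0, 2, 3, 5, 8}

EF req: least fixpoint, start Z0 = {1, 2, 3, 5}, add states with some successor in Z. Z1 = {1, 2, 3, 4, 5, 6}; fixed.
Sat(EF req) = {1, 2, 3, 4, 5, 6}
Sat(ready → (EF req)) = {0, 1, 2, 3, 4, 5, 6, 8}
AG (ready → (EF req)): greatest fixpoint, start Z0 = {0, 1, 2, 3, 4, 5, 6, 8}, keep only states in Sat with every successor in Z. Z1 = {0, 2, 3, 4, 5, 6, 8}; Z2 = {0, 2, 3, 4, 5, 8}; Z3 = {0, 2, 3, 5, 8}; fixed.
Sat(AG (ready → (EF req))) = {0, 2, 3, 5, 8}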